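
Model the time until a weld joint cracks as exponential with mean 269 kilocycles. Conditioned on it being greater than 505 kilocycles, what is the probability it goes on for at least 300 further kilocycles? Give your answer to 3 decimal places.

The rate is λ = 1/269 = 0.00371747 per kilocycle.
By the memoryless property, P(X > 505+300 | X > 505) = P(X > 300).
P(X > 300) = e^(−1.1152) ≈ 0.328.

0.328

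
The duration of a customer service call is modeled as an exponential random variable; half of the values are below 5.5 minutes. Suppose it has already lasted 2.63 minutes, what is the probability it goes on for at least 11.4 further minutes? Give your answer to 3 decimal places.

0.238

For an exponential, median = ln(2)/λ, so λ = ln 2 / 5.5 = 0.126027 per minute.
P(X > s+t | X > s) = e^(−λ(s+t))/e^(−λs) = e^(−λt), independent of s = 2.63.
P(X > 11.4) = e^(−1.4367) ≈ 0.238.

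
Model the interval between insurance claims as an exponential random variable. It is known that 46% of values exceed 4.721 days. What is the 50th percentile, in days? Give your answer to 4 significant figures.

4.214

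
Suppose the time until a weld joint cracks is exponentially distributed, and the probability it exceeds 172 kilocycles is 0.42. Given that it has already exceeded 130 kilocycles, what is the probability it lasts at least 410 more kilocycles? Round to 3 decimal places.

0.126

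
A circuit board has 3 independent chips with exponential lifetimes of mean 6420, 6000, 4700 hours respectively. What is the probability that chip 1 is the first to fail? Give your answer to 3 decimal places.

0.291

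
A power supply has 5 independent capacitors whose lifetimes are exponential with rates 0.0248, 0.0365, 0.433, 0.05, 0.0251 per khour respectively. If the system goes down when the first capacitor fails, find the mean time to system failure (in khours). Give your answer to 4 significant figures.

1.756

The time to first failure is exponential with rate Σλ = 0.0248 + 0.0365 + 0.433 + 0.05 + 0.0251 = 0.5694.
E[min] = 1/Σλ = 1/0.5694 = 1.75623 khours.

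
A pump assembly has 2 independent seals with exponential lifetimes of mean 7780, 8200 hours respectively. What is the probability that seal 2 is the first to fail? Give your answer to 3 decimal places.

Rates: λ_i = 1/mean_i → 0.000128535, 0.000121951; Σλ = 0.000250486.
P(seal 2 first) = λ_2/Σλ = 0.000121951/0.000250486 ≈ 0.487.

0.487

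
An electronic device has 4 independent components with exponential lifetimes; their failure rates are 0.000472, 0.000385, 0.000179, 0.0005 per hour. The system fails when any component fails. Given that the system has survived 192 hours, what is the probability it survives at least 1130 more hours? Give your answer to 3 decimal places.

Time to first failure ~ Exp(Σλ) with Σλ = 0.001536.
By memorylessness, P(T > 192+1130 | T > 192) = P(T > 1130) = e^(−0.001536·1130) ≈ 0.176.

0.176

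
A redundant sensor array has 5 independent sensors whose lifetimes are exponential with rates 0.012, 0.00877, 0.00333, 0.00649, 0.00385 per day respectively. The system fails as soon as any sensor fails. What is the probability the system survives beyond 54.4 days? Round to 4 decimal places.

0.1536

The time to first failure is exponential with rate Σλ = 0.012 + 0.00877 + 0.00333 + 0.00649 + 0.00385 = 0.03444.
P(min > 54.4) = e^(−0.03444·54.4) = e^(−1.8735) ≈ 0.1536.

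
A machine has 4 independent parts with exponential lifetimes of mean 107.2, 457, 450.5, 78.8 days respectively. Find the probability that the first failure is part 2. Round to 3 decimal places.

Rates: λ_i = 1/mean_i → 0.00932836, 0.00218818, 0.00221976, 0.0126904; Σλ = 0.0264267.
P(part 2 first) = λ_2/Σλ = 0.00218818/0.0264267 ≈ 0.083.

0.083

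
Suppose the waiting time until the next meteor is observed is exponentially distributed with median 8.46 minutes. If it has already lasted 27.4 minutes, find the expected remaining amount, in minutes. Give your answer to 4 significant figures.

12.21

For an exponential, median = ln(2)/λ, so λ = ln 2 / 8.46 = 0.0819323 per minute.
By memorylessness, the remaining amount past any threshold is again Exp(λ) with mean 1/λ = 12.2052 minutes.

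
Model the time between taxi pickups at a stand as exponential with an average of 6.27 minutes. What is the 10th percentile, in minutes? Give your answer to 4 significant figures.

0.6606

The rate is λ = 1/6.27 = 0.15949 per minute.
Set 1 − e^(−λt) = 0.1, so t = −ln(0.9)/λ = 0.10536/0.15949 ≈ 0.66061 minutes.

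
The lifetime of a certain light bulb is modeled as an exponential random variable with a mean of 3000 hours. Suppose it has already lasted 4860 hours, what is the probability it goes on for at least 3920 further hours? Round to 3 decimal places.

0.271

The rate is λ = 1/3000 = 0.000333333 per hour.
P(X > s+t | X > s) = e^(−λ(s+t))/e^(−λs) = e^(−λt), independent of s = 4860.
P(X > 3920) = e^(−1.3067) ≈ 0.271.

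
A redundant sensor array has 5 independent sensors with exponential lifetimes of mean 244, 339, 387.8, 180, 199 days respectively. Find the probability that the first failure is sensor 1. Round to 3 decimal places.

Rates: λ_i = 1/mean_i → 0.00409836, 0.00294985, 0.00257865, 0.00555556, 0.00502513; Σλ = 0.0202075.
P(sensor 1 first) = λ_1/Σλ = 0.00409836/0.0202075 ≈ 0.203.

0.203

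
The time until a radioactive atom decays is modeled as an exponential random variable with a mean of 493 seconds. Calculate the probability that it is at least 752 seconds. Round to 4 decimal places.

0.2175

The rate is λ = 1/493 = 0.0020284 per second.
P(X > 752) = e^(−λ·752) = e^(−1.5254) ≈ 0.2175.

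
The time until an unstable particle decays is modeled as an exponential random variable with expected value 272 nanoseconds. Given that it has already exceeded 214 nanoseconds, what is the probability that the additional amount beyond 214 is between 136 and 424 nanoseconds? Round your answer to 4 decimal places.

The rate is λ = 1/272 = 0.00367647 per nanosecond.
Memoryless: the residual past 214 is again Exp(λ).
P(136 < residual < 424) = e^(−λ·136) − e^(−λ·424) = 0.60653 − 0.21038 ≈ 0.3961.

0.3961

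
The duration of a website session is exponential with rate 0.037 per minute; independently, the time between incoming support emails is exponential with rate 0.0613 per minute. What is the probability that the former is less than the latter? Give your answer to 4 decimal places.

0.3764

λ_1 = 0.037, λ_2 = 0.0613.
For independent exponentials, P(the former < the latter) = λ_1/(λ_1+λ_2) = 0.037/0.0983 ≈ 0.3764.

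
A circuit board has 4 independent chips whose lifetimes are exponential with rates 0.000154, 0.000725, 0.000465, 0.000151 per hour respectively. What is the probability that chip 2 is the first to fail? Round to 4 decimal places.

The time to first failure is exponential with rate Σλ = 0.000154 + 0.000725 + 0.000465 + 0.000151 = 0.001495.
P(chip 2 first) = λ_2/Σλ = 0.000725/0.001495 ≈ 0.4849.

0.4849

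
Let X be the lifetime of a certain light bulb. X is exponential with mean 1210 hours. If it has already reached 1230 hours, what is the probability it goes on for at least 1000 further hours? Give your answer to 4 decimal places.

The rate is λ = 1/1210 = 0.000826446 per hour.
P(X > s+t | X > s) = e^(−λ(s+t))/e^(−λs) = e^(−λt), independent of s = 1230.
P(X > 1000) = e^(−0.82645) ≈ 0.4376.

0.4376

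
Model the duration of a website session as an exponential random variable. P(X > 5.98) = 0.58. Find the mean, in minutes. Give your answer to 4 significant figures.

e^(−λ·5.98) = 0.58 ⇒ λ = −ln(0.58)/5.98 = 0.0910915.
Mean = 1/λ = 10.978 minutes.

10.98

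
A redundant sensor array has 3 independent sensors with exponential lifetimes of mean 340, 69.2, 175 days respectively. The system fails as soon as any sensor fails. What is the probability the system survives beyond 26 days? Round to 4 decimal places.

The first failure time is exponential with rate Σλ_i = 1/340 + 1/69.2 + 1/175 = 0.0231063 per day.
P(min > 26) = e^(−0.0231063·26) = e^(−0.60076) ≈ 0.5484.

0.5484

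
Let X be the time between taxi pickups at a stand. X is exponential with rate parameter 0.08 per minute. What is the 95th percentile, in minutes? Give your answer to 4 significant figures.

37.45

Set 1 − e^(−λt) = 0.95, so t = −ln(0.05)/λ = 2.9957/0.08 ≈ 37.4467 minutes.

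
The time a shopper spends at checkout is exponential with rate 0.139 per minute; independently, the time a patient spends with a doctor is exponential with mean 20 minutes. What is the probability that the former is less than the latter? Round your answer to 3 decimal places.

λ_1 = 0.139, λ_2 = 1/20 = 0.05.
For independent exponentials, P(the former < the latter) = λ_1/(λ_1+λ_2) = 0.139/0.189 ≈ 0.735.

0.735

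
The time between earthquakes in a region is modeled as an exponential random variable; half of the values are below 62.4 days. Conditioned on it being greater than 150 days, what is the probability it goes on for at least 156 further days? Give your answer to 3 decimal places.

For an exponential, median = ln(2)/λ, so λ = ln 2 / 62.4 = 0.0111081 per day.
The exponential is memoryless, so the remaining time is again Exp(λ): the condition X > 150 is irrelevant.
P(X > 156) = e^(−1.7329) ≈ 0.177.

0.177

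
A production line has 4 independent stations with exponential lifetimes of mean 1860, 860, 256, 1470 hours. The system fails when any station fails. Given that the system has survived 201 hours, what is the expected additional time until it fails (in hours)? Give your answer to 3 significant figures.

First-failure rate Σλ = 1/1860 + 1/860 + 1/256 + 1/1470 = 0.00628695.
By memorylessness the expected residual is 1/Σλ = 159.06 hours, regardless of the 201 already elapsed.

159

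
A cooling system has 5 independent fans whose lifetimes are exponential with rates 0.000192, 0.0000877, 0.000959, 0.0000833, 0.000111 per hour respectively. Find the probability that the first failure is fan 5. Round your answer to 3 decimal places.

0.077

The time to first failure is exponential with rate Σλ = 0.000192 + 0.0000877 + 0.000959 + 0.0000833 + 0.000111 = 0.001433.
P(fan 5 first) = λ_5/Σλ = 0.000111/0.001433 ≈ 0.077.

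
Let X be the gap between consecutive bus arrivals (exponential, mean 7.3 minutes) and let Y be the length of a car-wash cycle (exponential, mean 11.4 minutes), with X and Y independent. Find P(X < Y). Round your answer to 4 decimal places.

0.6096

λ_1 = 1/7.3 = 0.136986, λ_2 = 1/11.4 = 0.0877193.
For independent exponentials, P(X < Y) = λ_1/(λ_1+λ_2) = 0.136986/0.224706 ≈ 0.6096.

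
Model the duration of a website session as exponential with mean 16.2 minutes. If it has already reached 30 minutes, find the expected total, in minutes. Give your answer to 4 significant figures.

The rate is λ = 1/16.2 = 0.0617284 per minute.
By memorylessness, E[X | X > 30] = 30 + 1/λ = 30 + 16.2 = 46.2 minutes.

46.20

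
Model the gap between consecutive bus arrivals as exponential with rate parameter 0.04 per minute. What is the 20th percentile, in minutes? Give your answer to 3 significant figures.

Set 1 − e^(−λt) = 0.2, so t = −ln(0.8)/λ = 0.22314/0.04 ≈ 5.57859 minutes.

5.58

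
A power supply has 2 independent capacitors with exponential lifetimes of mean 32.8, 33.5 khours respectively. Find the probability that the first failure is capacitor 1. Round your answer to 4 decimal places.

0.5053

Rates: λ_i = 1/mean_i → 0.0304878, 0.0298507; Σλ = 0.0603386.
P(capacitor 1 first) = λ_1/Σλ = 0.0304878/0.0603386 ≈ 0.5053.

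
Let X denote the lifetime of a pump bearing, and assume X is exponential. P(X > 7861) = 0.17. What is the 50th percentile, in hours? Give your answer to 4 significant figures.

3075

e^(−λ·7861) = 0.17 ⇒ λ = −ln(0.17)/7861 = 0.000225411.
50th percentile: 1 − e^(−λt) = 0.5, t = −ln(0.5)/λ = 3075.04 hours.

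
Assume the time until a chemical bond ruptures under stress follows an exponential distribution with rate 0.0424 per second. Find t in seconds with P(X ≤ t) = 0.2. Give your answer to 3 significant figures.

5.26

Set 1 − e^(−λt) = 0.2, so t = −ln(0.8)/λ = 0.22314/0.0424 ≈ 5.26282 seconds.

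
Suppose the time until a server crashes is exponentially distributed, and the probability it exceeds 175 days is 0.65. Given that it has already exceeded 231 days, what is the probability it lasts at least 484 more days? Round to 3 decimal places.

0.304

From e^(−λ·175) = 0.65, λ = −ln(0.65)/175 = 0.00246162.
Memoryless: P(X > 231+484 | X > 231) = P(X > 484) = e^(−0.00246162·484) ≈ 0.304.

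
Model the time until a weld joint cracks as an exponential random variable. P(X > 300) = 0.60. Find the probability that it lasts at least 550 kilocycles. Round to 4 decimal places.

0.3920

e^(−λ·300) = 0.60 ⇒ λ = −ln(0.60)/300 = 0.00170275.
P(X > 550) = e^(−0.00170275·550) = e^(−0.93651) ≈ 0.3920.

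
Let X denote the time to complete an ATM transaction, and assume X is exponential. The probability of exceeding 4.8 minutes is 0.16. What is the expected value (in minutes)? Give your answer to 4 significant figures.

e^(−λ·4.8) = 0.16 ⇒ λ = −ln(0.16)/4.8 = 0.381788.
Mean = 1/λ = 2.61926 minutes.

2.619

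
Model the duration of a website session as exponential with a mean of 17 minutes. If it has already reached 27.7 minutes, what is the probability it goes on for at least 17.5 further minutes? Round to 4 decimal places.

The rate is λ = 1/17 = 0.0588235 per minute.
P(X > s+t | X > s) = e^(−λ(s+t))/e^(−λs) = e^(−λt), independent of s = 27.7.
P(X > 17.5) = e^(−1.0294) ≈ 0.3572.

0.3572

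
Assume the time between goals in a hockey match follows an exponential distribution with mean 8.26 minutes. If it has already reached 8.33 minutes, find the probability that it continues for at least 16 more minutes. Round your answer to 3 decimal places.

0.144

The rate is λ = 1/8.26 = 0.121065 per minute.
The exponential is memoryless, so the remaining time is again Exp(λ): the condition X > 8.33 is irrelevant.
P(X > 16) = e^(−1.937) ≈ 0.144.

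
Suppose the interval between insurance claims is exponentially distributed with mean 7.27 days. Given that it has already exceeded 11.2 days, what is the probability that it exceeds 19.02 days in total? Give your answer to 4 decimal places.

0.3411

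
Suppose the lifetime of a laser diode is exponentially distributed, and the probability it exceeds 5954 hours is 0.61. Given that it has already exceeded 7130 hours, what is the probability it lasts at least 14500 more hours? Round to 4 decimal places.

0.3001

From e^(−λ·5954) = 0.61, λ = −ln(0.61)/5954 = 0.0000830192.
Memoryless: P(X > 7130+14500 | X > 7130) = P(X > 14500) = e^(−0.0000830192·14500) ≈ 0.3001.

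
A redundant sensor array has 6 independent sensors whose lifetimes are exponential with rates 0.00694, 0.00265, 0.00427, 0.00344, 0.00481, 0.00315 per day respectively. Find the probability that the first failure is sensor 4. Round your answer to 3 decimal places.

The time to first failure is exponential with rate Σλ = 0.00694 + 0.00265 + 0.00427 + 0.00344 + 0.00481 + 0.00315 = 0.02526.
P(sensor 4 first) = λ_4/Σλ = 0.00344/0.02526 ≈ 0.136.

0.136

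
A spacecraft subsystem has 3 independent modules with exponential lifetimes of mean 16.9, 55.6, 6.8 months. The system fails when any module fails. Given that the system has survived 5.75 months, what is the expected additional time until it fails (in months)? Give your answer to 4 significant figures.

4.460

First-failure rate Σλ = 1/16.9 + 1/55.6 + 1/6.8 = 0.224216.
By memorylessness the expected residual is 1/Σλ = 4.45998 months, regardless of the 5.75 already elapsed.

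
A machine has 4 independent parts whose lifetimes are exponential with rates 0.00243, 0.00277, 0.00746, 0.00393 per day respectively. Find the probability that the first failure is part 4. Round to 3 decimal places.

The time to first failure is exponential with rate Σλ = 0.00243 + 0.00277 + 0.00746 + 0.00393 = 0.01659.
P(part 4 first) = λ_4/Σλ = 0.00393/0.01659 ≈ 0.237.

0.237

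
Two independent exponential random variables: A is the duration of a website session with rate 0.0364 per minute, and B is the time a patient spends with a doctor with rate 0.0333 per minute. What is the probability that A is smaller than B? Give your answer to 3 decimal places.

0.522

λ_1 = 0.0364, λ_2 = 0.0333.
For independent exponentials, P(A < B) = λ_1/(λ_1+λ_2) = 0.0364/0.0697 ≈ 0.522.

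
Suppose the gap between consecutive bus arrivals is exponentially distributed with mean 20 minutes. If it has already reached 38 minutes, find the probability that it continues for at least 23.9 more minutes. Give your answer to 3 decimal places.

The rate is λ = 1/20 = 0.05 per minute.
By the memoryless property, P(X > 38+23.9 | X > 38) = P(X > 23.9).
P(X > 23.9) = e^(−1.195) ≈ 0.303.

0.303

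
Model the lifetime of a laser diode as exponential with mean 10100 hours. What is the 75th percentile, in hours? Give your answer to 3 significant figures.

14000

The rate is λ = 1/10100 = 0.0000990099 per hour.
Set 1 − e^(−λt) = 0.75, so t = −ln(0.25)/λ = 1.3863/0.0000990099 ≈ 14001.6 hours.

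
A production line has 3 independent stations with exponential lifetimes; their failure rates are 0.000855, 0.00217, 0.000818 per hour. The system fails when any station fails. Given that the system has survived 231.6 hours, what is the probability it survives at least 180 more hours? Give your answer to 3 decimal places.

0.501

Time to first failure ~ Exp(Σλ) with Σλ = 0.003843.
By memorylessness, P(T > 231.6+180 | T > 231.6) = P(T > 180) = e^(−0.003843·180) ≈ 0.501.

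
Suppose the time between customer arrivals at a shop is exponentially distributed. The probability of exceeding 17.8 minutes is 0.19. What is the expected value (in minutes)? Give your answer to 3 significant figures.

e^(−λ·17.8) = 0.19 ⇒ λ = −ln(0.19)/17.8 = 0.0932995.
Mean = 1/λ = 10.7182 minutes.

10.7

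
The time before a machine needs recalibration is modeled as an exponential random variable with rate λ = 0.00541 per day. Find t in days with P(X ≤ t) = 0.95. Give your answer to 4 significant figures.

553.7

Set 1 − e^(−λt) = 0.95, so t = −ln(0.05)/λ = 2.9957/0.00541 ≈ 553.74 days.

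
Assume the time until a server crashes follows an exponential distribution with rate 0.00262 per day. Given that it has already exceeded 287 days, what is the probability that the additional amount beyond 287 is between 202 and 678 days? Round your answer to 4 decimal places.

0.4198

Memoryless: the residual past 287 is again Exp(λ).
P(202 < residual < 678) = e^(−λ·202) − e^(−λ·678) = 0.58905 − 0.16925 ≈ 0.4198.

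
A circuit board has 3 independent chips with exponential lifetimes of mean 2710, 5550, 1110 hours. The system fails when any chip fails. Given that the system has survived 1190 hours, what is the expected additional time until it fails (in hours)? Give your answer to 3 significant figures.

First-failure rate Σλ = 1/2710 + 1/5550 + 1/1110 = 0.00145008.
By memorylessness the expected residual is 1/Σλ = 689.615 hours, regardless of the 1190 already elapsed.

690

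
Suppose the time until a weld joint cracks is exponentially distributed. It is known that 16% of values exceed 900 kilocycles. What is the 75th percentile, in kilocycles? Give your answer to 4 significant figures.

680.8

e^(−λ·900) = 0.16 ⇒ λ = −ln(0.16)/900 = 0.0020362.
75th percentile: 1 − e^(−λt) = 0.75, t = −ln(0.25)/λ = 680.824 kilocycles.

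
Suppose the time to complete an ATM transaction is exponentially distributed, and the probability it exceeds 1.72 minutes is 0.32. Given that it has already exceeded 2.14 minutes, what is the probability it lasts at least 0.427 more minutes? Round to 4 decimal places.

0.7536

From e^(−λ·1.72) = 0.32, λ = −ln(0.32)/1.72 = 0.662462.
Memoryless: P(X > 2.14+0.427 | X > 2.14) = P(X > 0.427) = e^(−0.662462·0.427) ≈ 0.7536.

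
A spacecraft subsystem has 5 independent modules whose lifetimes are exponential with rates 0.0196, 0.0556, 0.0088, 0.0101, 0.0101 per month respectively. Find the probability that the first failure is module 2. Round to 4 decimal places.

0.5336

The time to first failure is exponential with rate Σλ = 0.0196 + 0.0556 + 0.0088 + 0.0101 + 0.0101 = 0.1042.
P(module 2 first) = λ_2/Σλ = 0.0556/0.1042 ≈ 0.5336.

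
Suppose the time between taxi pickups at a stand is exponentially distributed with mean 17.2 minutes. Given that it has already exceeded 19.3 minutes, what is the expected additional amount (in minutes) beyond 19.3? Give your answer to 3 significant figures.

The rate is λ = 1/17.2 = 0.0581395 per minute.
By memorylessness, the remaining amount past any threshold is again Exp(λ) with mean 1/λ = 17.2 minutes.

17.2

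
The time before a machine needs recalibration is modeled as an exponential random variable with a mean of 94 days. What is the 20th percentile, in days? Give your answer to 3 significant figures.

21.0

The rate is λ = 1/94 = 0.0106383 per day.
Set 1 − e^(−λt) = 0.2, so t = −ln(0.8)/λ = 0.22314/0.0106383 ≈ 20.9755 days.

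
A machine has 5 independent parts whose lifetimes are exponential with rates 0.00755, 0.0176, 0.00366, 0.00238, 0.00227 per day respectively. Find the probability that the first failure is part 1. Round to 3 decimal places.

0.226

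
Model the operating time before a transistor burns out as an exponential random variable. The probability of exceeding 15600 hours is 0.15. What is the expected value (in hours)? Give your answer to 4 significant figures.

8223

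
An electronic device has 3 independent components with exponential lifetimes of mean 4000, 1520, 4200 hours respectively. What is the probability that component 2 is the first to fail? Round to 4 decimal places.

Rates: λ_i = 1/mean_i → 0.00025, 0.000657895, 0.000238095; Σλ = 0.00114599.
P(component 2 first) = λ_2/Σλ = 0.000657895/0.00114599 ≈ 0.5741.

0.5741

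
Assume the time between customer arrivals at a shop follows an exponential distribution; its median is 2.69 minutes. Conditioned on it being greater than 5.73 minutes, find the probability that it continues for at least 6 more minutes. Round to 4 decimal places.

For an exponential, median = ln(2)/λ, so λ = ln 2 / 2.69 = 0.257676 per minute.
The exponential is memoryless, so the remaining time is again Exp(λ): the condition X > 5.73 is irrelevant.
P(X > 6) = e^(−1.5461) ≈ 0.2131.

0.2131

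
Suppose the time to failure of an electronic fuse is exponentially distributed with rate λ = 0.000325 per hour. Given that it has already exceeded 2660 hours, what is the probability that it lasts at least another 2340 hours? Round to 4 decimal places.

By the memoryless property, P(X > 2660+2340 | X > 2660) = P(X > 2340).
P(X > 2340) = e^(−0.7605) ≈ 0.4674.

0.4674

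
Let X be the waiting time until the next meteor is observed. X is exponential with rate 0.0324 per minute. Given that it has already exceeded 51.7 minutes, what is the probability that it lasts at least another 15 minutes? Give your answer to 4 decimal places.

P(X > s+t | X > s) = e^(−λ(s+t))/e^(−λs) = e^(−λt), independent of s = 51.7.
P(X > 15) = e^(−0.486) ≈ 0.6151.

0.6151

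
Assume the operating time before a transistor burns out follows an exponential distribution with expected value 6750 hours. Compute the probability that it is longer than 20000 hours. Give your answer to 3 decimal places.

The rate is λ = 1/6750 = 0.000148148 per hour.
P(X > 20000) = e^(−λ·20000) = e^(−2.963) ≈ 0.052.

0.052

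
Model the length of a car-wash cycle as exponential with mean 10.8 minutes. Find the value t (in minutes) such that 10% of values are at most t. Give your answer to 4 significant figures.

1.138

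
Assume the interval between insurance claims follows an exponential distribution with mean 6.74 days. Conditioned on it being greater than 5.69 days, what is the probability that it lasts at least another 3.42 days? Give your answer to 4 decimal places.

0.6020

The rate is λ = 1/6.74 = 0.148368 per day.
The exponential is memoryless, so the remaining time is again Exp(λ): the condition X > 5.69 is irrelevant.
P(X > 3.42) = e^(−0.50742) ≈ 0.6020.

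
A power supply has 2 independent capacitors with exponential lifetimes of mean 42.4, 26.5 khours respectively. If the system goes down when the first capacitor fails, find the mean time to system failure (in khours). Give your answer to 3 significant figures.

16.3

The first failure time is exponential with rate Σλ_i = 1/42.4 + 1/26.5 = 0.0613208 per khour.
E[min] = 1/Σλ = 1/0.0613208 = 16.3077 khours.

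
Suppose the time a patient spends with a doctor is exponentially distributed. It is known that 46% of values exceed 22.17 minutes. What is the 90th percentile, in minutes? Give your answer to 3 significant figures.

65.7

e^(−λ·22.17) = 0.46 ⇒ λ = −ln(0.46)/22.17 = 0.0350261.
90th percentile: 1 − e^(−λt) = 0.9, t = −ln(0.1)/λ = 65.7391 minutes.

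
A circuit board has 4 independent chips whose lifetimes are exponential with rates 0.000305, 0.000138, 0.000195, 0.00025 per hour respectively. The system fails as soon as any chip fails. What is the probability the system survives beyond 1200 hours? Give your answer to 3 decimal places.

0.345

The time to first failure is exponential with rate Σλ = 0.000305 + 0.000138 + 0.000195 + 0.00025 = 0.000888.
P(min > 1200) = e^(−0.000888·1200) = e^(−1.0656) ≈ 0.345.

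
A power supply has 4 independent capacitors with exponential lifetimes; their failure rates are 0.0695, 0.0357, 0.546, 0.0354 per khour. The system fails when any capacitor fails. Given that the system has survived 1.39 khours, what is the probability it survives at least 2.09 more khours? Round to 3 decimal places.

0.238

Time to first failure ~ Exp(Σλ) with Σλ = 0.6866.
By memorylessness, P(T > 1.39+2.09 | T > 1.39) = P(T > 2.09) = e^(−0.6866·2.09) ≈ 0.238.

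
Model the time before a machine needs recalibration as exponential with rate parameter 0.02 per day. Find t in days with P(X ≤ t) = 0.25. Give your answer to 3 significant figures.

Set 1 − e^(−λt) = 0.25, so t = −ln(0.75)/λ = 0.28768/0.02 ≈ 14.3841 days.

14.4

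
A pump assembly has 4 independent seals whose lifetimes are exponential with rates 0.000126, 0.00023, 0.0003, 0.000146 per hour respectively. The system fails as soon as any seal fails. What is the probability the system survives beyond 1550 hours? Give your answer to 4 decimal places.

0.2885

The time to first failure is exponential with rate Σλ = 0.000126 + 0.00023 + 0.0003 + 0.000146 = 0.000802.
P(min > 1550) = e^(−0.000802·1550) = e^(−1.2431) ≈ 0.2885.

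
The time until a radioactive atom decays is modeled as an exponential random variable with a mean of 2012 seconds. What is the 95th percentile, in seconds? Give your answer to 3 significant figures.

6030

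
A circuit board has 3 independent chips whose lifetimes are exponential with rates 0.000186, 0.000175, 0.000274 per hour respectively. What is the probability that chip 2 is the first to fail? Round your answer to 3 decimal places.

0.276

The time to first failure is exponential with rate Σλ = 0.000186 + 0.000175 + 0.000274 = 0.000635.
P(chip 2 first) = λ_2/Σλ = 0.000175/0.000635 ≈ 0.276.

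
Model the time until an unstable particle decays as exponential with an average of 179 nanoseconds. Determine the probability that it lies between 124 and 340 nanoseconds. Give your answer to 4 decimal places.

The rate is λ = 1/179 = 0.00558659 per nanosecond.
P(124 < X < 340) = e^(−λ·124) − e^(−λ·340) = 0.50020 − 0.14965 ≈ 0.3506.

0.3506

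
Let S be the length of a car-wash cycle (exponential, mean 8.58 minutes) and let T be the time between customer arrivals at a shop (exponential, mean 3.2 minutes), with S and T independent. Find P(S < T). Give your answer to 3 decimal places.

λ_1 = 1/8.58 = 0.11655, λ_2 = 1/3.2 = 0.3125.
For independent exponentials, P(S < T) = λ_1/(λ_1+λ_2) = 0.11655/0.42905 ≈ 0.272.

0.272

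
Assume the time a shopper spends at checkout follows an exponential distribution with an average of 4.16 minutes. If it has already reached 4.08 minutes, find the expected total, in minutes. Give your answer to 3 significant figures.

The rate is λ = 1/4.16 = 0.240385 per minute.
By memorylessness, E[X | X > 4.08] = 4.08 + 1/λ = 4.08 + 4.16 = 8.24 minutes.

8.24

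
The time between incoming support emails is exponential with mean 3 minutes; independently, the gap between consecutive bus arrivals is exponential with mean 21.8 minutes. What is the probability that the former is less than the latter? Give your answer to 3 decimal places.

0.879

λ_1 = 1/3 = 0.333333, λ_2 = 1/21.8 = 0.0458716.
For independent exponentials, P(the former < the latter) = λ_1/(λ_1+λ_2) = 0.333333/0.379205 ≈ 0.879.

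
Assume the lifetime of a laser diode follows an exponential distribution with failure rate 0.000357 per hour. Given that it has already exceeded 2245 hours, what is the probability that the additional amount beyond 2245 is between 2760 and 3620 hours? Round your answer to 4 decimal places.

0.0987

Memoryless: the residual past 2245 is again Exp(λ).
P(2760 < residual < 3620) = e^(−λ·2760) − e^(−λ·3620) = 0.37332 − 0.27463 ≈ 0.0987.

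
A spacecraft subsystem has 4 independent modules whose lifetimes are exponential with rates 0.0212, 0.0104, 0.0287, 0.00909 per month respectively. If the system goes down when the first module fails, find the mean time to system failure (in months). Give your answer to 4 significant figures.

14.41

The time to first failure is exponential with rate Σλ = 0.0212 + 0.0104 + 0.0287 + 0.00909 = 0.06939.
E[min] = 1/Σλ = 1/0.06939 = 14.4113 months.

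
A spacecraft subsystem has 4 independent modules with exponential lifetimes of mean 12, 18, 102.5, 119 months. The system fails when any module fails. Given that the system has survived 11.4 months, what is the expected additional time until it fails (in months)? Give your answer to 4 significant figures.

6.367

First-failure rate Σλ = 1/12 + 1/18 + 1/102.5 + 1/119 = 0.157048.
By memorylessness the expected residual is 1/Σλ = 6.36747 months, regardless of the 11.4 already elapsed.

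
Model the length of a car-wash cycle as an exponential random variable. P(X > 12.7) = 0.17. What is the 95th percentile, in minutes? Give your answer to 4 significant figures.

21.47

e^(−λ·12.7) = 0.17 ⇒ λ = −ln(0.17)/12.7 = 0.139524.
95th percentile: 1 − e^(−λt) = 0.95, t = −ln(0.05)/λ = 21.4711 minutes.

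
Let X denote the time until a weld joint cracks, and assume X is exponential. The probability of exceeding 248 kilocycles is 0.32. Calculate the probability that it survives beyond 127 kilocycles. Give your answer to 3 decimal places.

e^(−λ·248) = 0.32 ⇒ λ = −ln(0.32)/248 = 0.00459449.
P(X > 127) = e^(−0.00459449·127) = e^(−0.5835) ≈ 0.558.

0.558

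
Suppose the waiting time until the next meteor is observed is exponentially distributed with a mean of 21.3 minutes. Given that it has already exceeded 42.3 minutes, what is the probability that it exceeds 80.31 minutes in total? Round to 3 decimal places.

The rate is λ = 1/21.3 = 0.0469484 per minute.
The exponential is memoryless, so the remaining time is again Exp(λ): the condition X > 42.3 is irrelevant.
P(X > 38.01) = e^(−1.7845) ≈ 0.168.

0.168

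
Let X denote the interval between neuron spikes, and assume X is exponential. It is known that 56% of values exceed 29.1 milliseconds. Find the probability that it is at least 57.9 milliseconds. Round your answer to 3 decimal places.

e^(−λ·29.1) = 0.56 ⇒ λ = −ln(0.56)/29.1 = 0.019925.
P(X > 57.9) = e^(−0.019925·57.9) = e^(−1.1537) ≈ 0.315.

0.315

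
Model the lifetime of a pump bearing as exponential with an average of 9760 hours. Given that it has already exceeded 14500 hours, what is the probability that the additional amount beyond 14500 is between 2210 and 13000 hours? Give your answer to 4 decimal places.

0.5334

The rate is λ = 1/9760 = 0.000102459 per hour.
Memoryless: the residual past 14500 is again Exp(λ).
P(2210 < residual < 13000) = e^(−λ·2210) − e^(−λ·13000) = 0.79737 − 0.26396 ≈ 0.5334.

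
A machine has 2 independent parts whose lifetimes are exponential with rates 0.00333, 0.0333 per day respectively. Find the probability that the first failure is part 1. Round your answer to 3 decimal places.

The time to first failure is exponential with rate Σλ = 0.00333 + 0.0333 = 0.03663.
P(part 1 first) = λ_1/Σλ = 0.00333/0.03663 ≈ 0.091.

0.091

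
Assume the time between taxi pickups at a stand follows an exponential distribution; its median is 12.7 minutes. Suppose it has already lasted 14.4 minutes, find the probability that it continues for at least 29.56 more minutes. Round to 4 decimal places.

0.1992

For an exponential, median = ln(2)/λ, so λ = ln 2 / 12.7 = 0.0545785 per minute.
By the memoryless property, P(X > 14.4+29.56 | X > 14.4) = P(X > 29.56).
P(X > 29.56) = e^(−1.6133) ≈ 0.1992.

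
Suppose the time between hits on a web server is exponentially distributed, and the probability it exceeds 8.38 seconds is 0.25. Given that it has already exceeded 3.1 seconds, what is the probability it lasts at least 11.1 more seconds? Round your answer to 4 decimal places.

0.1594

From e^(−λ·8.38) = 0.25, λ = −ln(0.25)/8.38 = 0.165429.
Memoryless: P(X > 3.1+11.1 | X > 3.1) = P(X > 11.1) = e^(−0.165429·11.1) ≈ 0.1594.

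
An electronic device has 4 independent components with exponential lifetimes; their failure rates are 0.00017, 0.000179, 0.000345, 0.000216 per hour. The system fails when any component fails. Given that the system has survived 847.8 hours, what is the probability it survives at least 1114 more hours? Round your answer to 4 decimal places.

0.3629

Time to first failure ~ Exp(Σλ) with Σλ = 0.00091.
By memorylessness, P(T > 847.8+1114 | T > 847.8) = P(T > 1114) = e^(−0.00091·1114) ≈ 0.3629.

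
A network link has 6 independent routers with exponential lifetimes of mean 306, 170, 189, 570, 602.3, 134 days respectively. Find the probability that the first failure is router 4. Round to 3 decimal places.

0.069

Rates: λ_i = 1/mean_i → 0.00326797, 0.00588235, 0.00529101, 0.00175439, 0.0016603, 0.00746269; Σλ = 0.0253187.
P(router 4 first) = λ_4/Σλ = 0.00175439/0.0253187 ≈ 0.069.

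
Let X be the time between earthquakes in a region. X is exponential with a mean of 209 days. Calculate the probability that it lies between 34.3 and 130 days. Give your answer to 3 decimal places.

The rate is λ = 1/209 = 0.00478469 per day.
P(34.3 < X < 130) = e^(−λ·34.3) − e^(−λ·130) = 0.84864 − 0.53686 ≈ 0.312.

0.312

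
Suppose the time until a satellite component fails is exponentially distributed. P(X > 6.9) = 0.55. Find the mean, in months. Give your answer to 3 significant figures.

11.5

e^(−λ·6.9) = 0.55 ⇒ λ = −ln(0.55)/6.9 = 0.086643.
Mean = 1/λ = 11.5416 months.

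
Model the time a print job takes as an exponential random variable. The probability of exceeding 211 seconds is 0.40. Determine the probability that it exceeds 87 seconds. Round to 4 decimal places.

e^(−λ·211) = 0.40 ⇒ λ = −ln(0.40)/211 = 0.00434261.
P(X > 87) = e^(−0.00434261·87) = e^(−0.37781) ≈ 0.6854.

0.6854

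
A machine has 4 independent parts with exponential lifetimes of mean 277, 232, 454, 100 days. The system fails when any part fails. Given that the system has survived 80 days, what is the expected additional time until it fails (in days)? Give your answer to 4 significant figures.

49.69

First-failure rate Σλ = 1/277 + 1/232 + 1/454 + 1/100 = 0.0201231.
By memorylessness the expected residual is 1/Σλ = 49.6941 days, regardless of the 80 already elapsed.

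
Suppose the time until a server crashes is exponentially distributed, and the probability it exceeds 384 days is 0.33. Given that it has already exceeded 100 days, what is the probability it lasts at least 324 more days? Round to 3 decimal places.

From e^(−λ·384) = 0.33, λ = −ln(0.33)/384 = 0.00288714.
Memoryless: P(X > 100+324 | X > 100) = P(X > 324) = e^(−0.00288714·324) ≈ 0.392.

0.392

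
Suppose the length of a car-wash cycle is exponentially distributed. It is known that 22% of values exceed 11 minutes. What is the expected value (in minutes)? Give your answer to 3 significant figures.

7.26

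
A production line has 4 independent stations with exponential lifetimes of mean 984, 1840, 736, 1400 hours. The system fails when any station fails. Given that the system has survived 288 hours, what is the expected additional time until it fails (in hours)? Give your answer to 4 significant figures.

First-failure rate Σλ = 1/984 + 1/1840 + 1/736 + 1/1400 = 0.00363272.
By memorylessness the expected residual is 1/Σλ = 275.276 hours, regardless of the 288 already elapsed.

275.3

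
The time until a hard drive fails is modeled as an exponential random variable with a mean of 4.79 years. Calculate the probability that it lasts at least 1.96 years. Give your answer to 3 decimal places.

0.664

The rate is λ = 1/4.79 = 0.208768 per year.
P(X > 1.96) = e^(−λ·1.96) = e^(−0.40919) ≈ 0.664.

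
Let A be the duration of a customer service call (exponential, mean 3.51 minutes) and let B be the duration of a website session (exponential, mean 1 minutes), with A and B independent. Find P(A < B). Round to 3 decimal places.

0.222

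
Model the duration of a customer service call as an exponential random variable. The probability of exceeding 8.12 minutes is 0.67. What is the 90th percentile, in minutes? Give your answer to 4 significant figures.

46.69

e^(−λ·8.12) = 0.67 ⇒ λ = −ln(0.67)/8.12 = 0.0493199.
90th percentile: 1 − e^(−λt) = 0.9, t = −ln(0.1)/λ = 46.6867 minutes.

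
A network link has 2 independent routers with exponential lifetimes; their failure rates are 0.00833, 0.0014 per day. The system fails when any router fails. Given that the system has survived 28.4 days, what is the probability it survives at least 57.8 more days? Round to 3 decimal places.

Time to first failure ~ Exp(Σλ) with Σλ = 0.00973.
By memorylessness, P(T > 28.4+57.8 | T > 28.4) = P(T > 57.8) = e^(−0.00973·57.8) ≈ 0.570.

0.570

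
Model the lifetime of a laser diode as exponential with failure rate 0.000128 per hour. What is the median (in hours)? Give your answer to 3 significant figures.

Set 1 − e^(−λt) = 0.5, so t = −ln(0.5)/λ = 0.69315/0.000128 ≈ 5415.21 hours.

5420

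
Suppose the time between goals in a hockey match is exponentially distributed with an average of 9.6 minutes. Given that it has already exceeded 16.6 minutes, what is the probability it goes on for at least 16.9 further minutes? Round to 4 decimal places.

0.1720

The rate is λ = 1/9.6 = 0.104167 per minute.
The exponential is memoryless, so the remaining time is again Exp(λ): the condition X > 16.6 is irrelevant.
P(X > 16.9) = e^(−1.7604) ≈ 0.1720.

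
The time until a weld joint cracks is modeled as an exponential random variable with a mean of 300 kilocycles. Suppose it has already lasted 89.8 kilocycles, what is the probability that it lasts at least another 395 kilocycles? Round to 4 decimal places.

0.2680

The rate is λ = 1/300 = 0.00333333 per kilocycle.
The exponential is memoryless, so the remaining time is again Exp(λ): the condition X > 89.8 is irrelevant.
P(X > 395) = e^(−1.3167) ≈ 0.2680.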